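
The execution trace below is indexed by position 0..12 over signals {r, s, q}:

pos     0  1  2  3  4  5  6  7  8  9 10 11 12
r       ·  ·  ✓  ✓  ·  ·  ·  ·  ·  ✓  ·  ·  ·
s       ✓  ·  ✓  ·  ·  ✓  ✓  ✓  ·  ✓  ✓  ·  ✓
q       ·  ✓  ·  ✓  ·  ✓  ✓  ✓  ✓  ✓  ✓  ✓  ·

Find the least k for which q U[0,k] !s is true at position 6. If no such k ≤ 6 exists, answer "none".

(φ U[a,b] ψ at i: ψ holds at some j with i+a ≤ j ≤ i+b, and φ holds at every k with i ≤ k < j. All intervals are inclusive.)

Need earliest j ≥ 6 with !s, and q at every k in [6,j-1].
  j=6: rhs fails.
  j=7: rhs fails.
  j=8: rhs holds; lhs holds on [6,7]. k = 2.

2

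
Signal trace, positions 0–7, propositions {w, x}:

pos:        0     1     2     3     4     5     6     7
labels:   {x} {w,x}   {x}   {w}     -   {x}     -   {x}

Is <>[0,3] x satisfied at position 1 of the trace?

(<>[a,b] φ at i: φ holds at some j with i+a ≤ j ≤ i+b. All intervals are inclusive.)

True

Check x at each j in [1,4]:
  j=1: true
  j=2: true
  j=3: false
  j=4: false
Found at j=1 → formula holds.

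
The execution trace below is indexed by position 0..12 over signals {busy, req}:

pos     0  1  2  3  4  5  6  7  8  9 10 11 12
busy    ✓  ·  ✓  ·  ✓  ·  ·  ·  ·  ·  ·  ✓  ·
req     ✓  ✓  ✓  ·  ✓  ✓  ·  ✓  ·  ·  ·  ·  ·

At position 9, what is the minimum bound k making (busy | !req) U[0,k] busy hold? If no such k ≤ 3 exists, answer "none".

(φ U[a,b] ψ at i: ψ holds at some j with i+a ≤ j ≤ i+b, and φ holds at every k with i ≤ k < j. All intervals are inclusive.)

2

Need earliest j ≥ 9 with busy, and (busy | !req) at every k in [9,j-1].
  j=9: rhs fails.
  j=10: rhs fails.
  j=11: rhs holds; lhs holds on [9,10]. k = 2.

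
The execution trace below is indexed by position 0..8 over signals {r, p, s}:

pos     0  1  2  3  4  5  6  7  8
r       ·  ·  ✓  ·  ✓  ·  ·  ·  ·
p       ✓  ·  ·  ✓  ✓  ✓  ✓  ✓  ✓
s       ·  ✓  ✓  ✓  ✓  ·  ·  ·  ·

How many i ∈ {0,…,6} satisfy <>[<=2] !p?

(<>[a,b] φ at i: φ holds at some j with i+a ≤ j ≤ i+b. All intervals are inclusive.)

3

Evaluate at each i in [0,6]:
  i=0: ✓ (witness j=1)
  i=1: ✓ (witness j=1)
  i=2: ✓ (witness j=2)
  i=3: ✗ (none in [3,5])
  i=4: ✗ (none in [4,6])
  i=5: ✗ (none in [5,7])
  i=6: ✗ (none in [6,8])
Positions where it holds: {0, 1, 2} → 3.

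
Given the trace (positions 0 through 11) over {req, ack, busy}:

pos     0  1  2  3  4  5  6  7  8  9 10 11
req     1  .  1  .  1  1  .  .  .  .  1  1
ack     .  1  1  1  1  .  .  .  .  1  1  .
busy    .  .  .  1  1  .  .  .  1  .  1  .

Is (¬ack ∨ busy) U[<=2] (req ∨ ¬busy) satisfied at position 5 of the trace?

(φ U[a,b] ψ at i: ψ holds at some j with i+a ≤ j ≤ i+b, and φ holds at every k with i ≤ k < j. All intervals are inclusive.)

Holds

Need some j in [5,7] with (req ∨ ¬busy), and (¬ack ∨ busy) at every k in [5,j-1].
  j=5: (req ∨ ¬busy) holds; no prefix to check → satisfied.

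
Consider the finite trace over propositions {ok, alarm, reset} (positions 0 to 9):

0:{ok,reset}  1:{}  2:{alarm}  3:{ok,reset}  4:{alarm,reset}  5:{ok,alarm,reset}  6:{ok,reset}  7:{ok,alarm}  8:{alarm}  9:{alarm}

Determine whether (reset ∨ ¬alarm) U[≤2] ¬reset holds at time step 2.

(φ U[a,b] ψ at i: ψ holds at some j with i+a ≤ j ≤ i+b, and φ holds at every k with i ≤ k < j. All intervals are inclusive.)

True

Need some j in [2,4] with ¬reset, and (reset ∨ ¬alarm) at every k in [2,j-1].
  j=2: ¬reset holds; no prefix to check → satisfied.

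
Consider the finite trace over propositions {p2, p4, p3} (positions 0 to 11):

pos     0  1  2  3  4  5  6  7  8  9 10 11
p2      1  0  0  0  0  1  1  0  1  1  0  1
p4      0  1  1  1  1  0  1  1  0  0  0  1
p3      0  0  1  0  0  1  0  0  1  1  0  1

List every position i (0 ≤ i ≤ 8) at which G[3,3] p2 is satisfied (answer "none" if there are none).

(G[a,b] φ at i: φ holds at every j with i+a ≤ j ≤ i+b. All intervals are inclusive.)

2, 3, 5, 6, 8

Evaluate at each i in [0,8]:
  i=0: ✗ (fails at j=3)
  i=1: ✗ (fails at j=4)
  i=2: ✓ (all of [5,5])
  i=3: ✓ (all of [6,6])
  i=4: ✗ (fails at j=7)
  i=5: ✓ (all of [8,8])
  i=6: ✓ (all of [9,9])
  i=7: ✗ (fails at j=10)
  i=8: ✓ (all of [11,11])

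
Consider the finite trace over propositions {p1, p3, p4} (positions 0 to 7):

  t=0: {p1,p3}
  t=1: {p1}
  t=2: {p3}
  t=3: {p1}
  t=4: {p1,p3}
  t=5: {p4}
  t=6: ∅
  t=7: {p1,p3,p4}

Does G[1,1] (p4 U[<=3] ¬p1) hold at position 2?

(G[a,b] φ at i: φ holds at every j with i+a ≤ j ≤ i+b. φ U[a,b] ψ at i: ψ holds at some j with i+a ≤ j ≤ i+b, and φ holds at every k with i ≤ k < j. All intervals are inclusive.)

False

Check (p4 U[<=3] ¬p1) at every j in [3,3]:
  j=3: fails
Fails at j=3 → formula fails.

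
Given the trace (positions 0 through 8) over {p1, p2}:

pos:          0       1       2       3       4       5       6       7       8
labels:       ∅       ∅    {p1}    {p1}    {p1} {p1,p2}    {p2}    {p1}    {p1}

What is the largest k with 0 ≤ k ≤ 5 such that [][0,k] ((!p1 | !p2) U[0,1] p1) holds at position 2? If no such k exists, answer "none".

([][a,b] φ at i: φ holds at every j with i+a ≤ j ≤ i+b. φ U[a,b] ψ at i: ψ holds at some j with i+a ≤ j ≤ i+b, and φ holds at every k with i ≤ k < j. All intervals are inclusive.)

5

((!p1 | !p2) U[0,1] p1) must hold from j=2 onward; find where it first fails.
  j=2: holds
  j=3: holds
  j=4: holds
  j=5: holds
  j=6: holds
  j=7: holds
Holds through j=7; largest k = 5.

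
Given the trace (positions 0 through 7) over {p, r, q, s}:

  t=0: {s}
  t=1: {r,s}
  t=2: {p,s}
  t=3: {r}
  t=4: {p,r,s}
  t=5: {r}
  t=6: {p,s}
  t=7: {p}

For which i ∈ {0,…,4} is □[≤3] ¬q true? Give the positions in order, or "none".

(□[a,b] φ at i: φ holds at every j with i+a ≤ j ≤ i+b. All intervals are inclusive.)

0, 1, 2, 3, 4

Evaluate at each i in [0,4]:
  i=0: ✓ (all of [0,3])
  i=1: ✓ (all of [1,4])
  i=2: ✓ (all of [2,5])
  i=3: ✓ (all of [3,6])
  i=4: ✓ (all of [4,7])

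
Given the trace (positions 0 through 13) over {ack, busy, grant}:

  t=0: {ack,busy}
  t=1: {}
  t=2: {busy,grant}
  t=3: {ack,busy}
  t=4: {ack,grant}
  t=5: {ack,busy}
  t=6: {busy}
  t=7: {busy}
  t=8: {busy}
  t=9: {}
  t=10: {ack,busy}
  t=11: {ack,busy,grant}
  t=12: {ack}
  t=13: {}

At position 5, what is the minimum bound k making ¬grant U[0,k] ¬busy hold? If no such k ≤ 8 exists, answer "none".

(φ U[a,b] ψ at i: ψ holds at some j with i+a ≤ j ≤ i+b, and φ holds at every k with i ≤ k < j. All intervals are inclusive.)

Need earliest j ≥ 5 with ¬busy, and ¬grant at every k in [5,j-1].
  j=5: rhs fails.
  j=6: rhs fails.
  j=7: rhs fails.
  j=8: rhs fails.
  j=9: rhs holds; lhs holds on [5,8]. k = 4.

4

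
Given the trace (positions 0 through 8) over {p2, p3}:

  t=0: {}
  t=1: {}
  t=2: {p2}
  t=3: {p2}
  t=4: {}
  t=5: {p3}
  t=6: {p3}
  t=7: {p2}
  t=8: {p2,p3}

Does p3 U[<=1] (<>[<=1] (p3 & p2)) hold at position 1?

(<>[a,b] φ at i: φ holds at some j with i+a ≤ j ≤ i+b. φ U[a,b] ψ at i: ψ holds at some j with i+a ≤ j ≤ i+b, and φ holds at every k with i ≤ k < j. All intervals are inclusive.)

Does not hold

Need some j in [1,2] with <>[<=1] (p3 & p2), and p3 at every k in [1,j-1].
  j=1: <>[<=1] (p3 & p2) — fails (none in [1,2]).
  j=2: <>[<=1] (p3 & p2) — fails (none in [2,3]).
No j in the window works → until fails.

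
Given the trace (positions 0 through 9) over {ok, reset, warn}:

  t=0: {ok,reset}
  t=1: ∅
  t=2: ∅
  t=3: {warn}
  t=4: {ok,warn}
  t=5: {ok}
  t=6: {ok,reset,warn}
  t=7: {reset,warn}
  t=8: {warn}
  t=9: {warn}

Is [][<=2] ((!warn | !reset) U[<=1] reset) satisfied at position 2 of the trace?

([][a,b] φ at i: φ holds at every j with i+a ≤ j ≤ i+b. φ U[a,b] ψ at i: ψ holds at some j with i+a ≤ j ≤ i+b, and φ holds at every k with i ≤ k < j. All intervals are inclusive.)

Does not hold

Check ((!warn | !reset) U[<=1] reset) at every j in [2,4]:
  j=2: fails
  j=3: fails
  j=4: fails
Fails at j=2 → formula fails.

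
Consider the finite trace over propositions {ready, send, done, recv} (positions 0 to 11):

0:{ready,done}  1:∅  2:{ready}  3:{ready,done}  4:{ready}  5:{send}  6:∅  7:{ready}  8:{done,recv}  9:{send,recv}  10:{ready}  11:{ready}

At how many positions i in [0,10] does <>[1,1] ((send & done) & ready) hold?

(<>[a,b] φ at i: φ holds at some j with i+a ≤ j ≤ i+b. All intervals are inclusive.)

Evaluate at each i in [0,10]:
  i=0: ✗ (none in [1,1])
  i=1: ✗ (none in [2,2])
  i=2: ✗ (none in [3,3])
  i=3: ✗ (none in [4,4])
  i=4: ✗ (none in [5,5])
  i=5: ✗ (none in [6,6])
  i=6: ✗ (none in [7,7])
  i=7: ✗ (none in [8,8])
  i=8: ✗ (none in [9,9])
  i=9: ✗ (none in [10,10])
  i=10: ✗ (none in [11,11])
Positions where it holds: {} → 0.

0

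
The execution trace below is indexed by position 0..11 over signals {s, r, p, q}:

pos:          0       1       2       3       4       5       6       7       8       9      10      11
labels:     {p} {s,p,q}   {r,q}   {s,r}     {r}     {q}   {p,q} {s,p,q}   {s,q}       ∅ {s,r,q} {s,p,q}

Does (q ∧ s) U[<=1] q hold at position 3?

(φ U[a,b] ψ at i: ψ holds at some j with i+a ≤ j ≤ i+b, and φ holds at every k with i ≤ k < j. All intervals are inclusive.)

False

Need some j in [3,4] with q, and (q ∧ s) at every k in [3,j-1].
  j=3: q false.
  j=4: q false.
No j in the window works → until fails.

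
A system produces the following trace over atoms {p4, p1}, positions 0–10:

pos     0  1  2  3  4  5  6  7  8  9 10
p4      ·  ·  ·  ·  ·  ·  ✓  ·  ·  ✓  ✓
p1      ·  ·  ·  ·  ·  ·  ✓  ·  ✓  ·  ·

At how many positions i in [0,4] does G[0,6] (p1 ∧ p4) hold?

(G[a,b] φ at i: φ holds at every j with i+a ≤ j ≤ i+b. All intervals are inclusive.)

0

Evaluate at each i in [0,4]:
  i=0: ✗ (fails at j=0)
  i=1: ✗ (fails at j=1)
  i=2: ✗ (fails at j=2)
  i=3: ✗ (fails at j=3)
  i=4: ✗ (fails at j=4)
Positions where it holds: {} → 0.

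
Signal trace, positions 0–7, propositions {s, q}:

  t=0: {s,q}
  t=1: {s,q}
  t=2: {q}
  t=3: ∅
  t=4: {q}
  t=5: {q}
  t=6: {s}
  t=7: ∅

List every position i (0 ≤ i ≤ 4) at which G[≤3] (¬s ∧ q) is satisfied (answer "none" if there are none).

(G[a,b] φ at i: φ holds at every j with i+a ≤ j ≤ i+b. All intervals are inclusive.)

Evaluate at each i in [0,4]:
  i=0: ✗ (fails at j=0)
  i=1: ✗ (fails at j=1)
  i=2: ✗ (fails at j=3)
  i=3: ✗ (fails at j=3)
  i=4: ✗ (fails at j=6)

none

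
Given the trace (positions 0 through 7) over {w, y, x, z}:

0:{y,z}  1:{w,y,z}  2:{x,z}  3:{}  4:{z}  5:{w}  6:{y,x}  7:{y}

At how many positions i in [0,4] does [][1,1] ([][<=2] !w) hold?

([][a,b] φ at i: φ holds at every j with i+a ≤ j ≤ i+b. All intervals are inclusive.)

Evaluate at each i in [0,4]:
  i=0: ✗ (fails at j=1)
  i=1: ✓ (all of [2,2])
  i=2: ✗ (fails at j=3)
  i=3: ✗ (fails at j=4)
  i=4: ✗ (fails at j=5)
Positions where it holds: {1} → 1.

1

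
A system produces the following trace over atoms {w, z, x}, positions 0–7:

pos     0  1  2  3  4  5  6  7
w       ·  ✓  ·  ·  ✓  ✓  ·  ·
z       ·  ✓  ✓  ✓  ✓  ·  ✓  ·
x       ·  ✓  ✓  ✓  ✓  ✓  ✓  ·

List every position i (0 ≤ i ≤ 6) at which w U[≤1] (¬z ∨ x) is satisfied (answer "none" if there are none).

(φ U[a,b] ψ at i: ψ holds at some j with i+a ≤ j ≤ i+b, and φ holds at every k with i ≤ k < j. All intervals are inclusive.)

Evaluate at each i in [0,6]:
  i=0: ✓ (rhs at j=0)
  i=1: ✓ (rhs at j=1)
  i=2: ✓ (rhs at j=2)
  i=3: ✓ (rhs at j=3)
  i=4: ✓ (rhs at j=4)
  i=5: ✓ (rhs at j=5)
  i=6: ✓ (rhs at j=6)

0, 1, 2, 3, 4, 5, 6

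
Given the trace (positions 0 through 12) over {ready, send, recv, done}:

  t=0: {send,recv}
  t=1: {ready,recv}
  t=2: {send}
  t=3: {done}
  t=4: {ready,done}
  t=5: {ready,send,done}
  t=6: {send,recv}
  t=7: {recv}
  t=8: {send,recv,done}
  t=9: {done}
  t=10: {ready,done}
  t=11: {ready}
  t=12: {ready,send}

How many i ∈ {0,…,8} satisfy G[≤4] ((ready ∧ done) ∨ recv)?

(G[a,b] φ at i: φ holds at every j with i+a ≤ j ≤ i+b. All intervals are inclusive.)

1

Evaluate at each i in [0,8]:
  i=0: ✗ (fails at j=2)
  i=1: ✗ (fails at j=2)
  i=2: ✗ (fails at j=2)
  i=3: ✗ (fails at j=3)
  i=4: ✓ (all of [4,8])
  i=5: ✗ (fails at j=9)
  i=6: ✗ (fails at j=9)
  i=7: ✗ (fails at j=9)
  i=8: ✗ (fails at j=9)
Positions where it holds: {4} → 1.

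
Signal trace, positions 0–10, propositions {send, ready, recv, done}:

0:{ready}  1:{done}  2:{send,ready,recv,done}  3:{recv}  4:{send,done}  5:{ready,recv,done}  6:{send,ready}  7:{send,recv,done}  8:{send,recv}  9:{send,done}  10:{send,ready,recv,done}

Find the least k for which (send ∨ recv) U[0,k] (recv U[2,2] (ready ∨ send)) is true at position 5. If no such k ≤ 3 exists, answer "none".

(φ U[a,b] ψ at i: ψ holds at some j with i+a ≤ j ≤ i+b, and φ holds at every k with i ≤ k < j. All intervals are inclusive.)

2

Need earliest j ≥ 5 with (recv U[2,2] (ready ∨ send)), and (send ∨ recv) at every k in [5,j-1].
  j=5: rhs fails.
  j=6: rhs fails.
  j=7: rhs holds; lhs holds on [5,6]. k = 2.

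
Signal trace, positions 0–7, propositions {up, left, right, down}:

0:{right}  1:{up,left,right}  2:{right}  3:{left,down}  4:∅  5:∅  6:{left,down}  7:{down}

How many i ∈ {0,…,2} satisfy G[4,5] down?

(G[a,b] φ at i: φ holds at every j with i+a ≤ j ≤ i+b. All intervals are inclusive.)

Evaluate at each i in [0,2]:
  i=0: ✗ (fails at j=4)
  i=1: ✗ (fails at j=5)
  i=2: ✓ (all of [6,7])
Positions where it holds: {2} → 1.

1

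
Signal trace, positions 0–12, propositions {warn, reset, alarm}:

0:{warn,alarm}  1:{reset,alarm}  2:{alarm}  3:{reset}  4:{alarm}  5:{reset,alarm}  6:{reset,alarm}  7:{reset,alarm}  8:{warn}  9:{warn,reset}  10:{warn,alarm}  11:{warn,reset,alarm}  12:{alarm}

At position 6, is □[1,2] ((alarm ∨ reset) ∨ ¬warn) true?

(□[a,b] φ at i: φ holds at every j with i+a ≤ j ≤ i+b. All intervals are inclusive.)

Check ((alarm ∨ reset) ∨ ¬warn) at every j in [7,8]:
  j=7: true
  j=8: false
Fails at j=8 → formula fails.

Does not hold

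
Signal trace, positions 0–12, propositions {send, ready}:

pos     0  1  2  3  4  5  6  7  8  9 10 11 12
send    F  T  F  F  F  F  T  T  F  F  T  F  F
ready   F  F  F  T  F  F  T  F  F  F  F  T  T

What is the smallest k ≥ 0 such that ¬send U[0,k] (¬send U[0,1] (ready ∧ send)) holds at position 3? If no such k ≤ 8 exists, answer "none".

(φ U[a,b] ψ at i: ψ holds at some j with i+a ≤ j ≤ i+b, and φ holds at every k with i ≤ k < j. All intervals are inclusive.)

Need earliest j ≥ 3 with (¬send U[0,1] (ready ∧ send)), and ¬send at every k in [3,j-1].
  j=3: rhs fails.
  j=4: rhs fails.
  j=5: rhs holds; lhs holds on [3,4]. k = 2.

2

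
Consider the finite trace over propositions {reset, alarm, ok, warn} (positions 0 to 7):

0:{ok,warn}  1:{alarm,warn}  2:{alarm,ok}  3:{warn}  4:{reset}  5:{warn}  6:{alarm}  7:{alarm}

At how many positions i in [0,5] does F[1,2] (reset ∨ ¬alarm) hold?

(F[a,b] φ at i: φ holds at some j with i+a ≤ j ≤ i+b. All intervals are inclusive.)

Evaluate at each i in [0,5]:
  i=0: ✗ (none in [1,2])
  i=1: ✓ (witness j=3)
  i=2: ✓ (witness j=3)
  i=3: ✓ (witness j=4)
  i=4: ✓ (witness j=5)
  i=5: ✗ (none in [6,7])
Positions where it holds: {1, 2, 3, 4} → 4.

4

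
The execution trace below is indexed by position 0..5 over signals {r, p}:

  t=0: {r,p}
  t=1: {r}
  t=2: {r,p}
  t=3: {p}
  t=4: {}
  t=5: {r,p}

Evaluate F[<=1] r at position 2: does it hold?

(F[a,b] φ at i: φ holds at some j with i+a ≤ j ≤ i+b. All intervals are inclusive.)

Check r at each j in [2,3]:
  j=2: true
  j=3: false
Found at j=2 → formula holds.

True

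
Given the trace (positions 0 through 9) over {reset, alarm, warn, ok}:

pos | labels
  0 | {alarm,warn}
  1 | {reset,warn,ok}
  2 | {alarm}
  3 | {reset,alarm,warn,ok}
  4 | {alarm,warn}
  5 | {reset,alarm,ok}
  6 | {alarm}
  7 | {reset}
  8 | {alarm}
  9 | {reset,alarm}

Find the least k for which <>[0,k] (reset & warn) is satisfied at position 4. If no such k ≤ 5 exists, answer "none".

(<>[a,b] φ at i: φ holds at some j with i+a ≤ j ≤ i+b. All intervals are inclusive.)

none

Scan j = 4,5,… for (reset & warn):
  j=4: fails
  j=5: fails
  j=6: fails
  j=7: fails
  j=8: fails
  j=9: fails
No j in [4,9] satisfies it → none.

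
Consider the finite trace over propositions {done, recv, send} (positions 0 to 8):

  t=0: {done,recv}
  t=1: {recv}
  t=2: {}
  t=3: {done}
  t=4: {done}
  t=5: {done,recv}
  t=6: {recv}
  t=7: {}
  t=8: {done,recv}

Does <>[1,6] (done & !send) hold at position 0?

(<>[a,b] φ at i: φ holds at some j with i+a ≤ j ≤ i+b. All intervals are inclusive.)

Check (done & !send) at each j in [1,6]:
  j=1: false
  j=2: false
  j=3: true
  j=4: true
  j=5: true
  j=6: false
Found at j=3 → formula holds.

Holds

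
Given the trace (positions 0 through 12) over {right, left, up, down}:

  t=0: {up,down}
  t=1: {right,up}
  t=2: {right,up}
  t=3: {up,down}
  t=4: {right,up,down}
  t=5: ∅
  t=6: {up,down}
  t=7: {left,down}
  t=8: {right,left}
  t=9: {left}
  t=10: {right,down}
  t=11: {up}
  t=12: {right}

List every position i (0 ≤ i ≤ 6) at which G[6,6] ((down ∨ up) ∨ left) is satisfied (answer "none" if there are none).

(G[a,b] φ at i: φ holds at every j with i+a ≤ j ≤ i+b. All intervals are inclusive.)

Evaluate at each i in [0,6]:
  i=0: ✓ (all of [6,6])
  i=1: ✓ (all of [7,7])
  i=2: ✓ (all of [8,8])
  i=3: ✓ (all of [9,9])
  i=4: ✓ (all of [10,10])
  i=5: ✓ (all of [11,11])
  i=6: ✗ (fails at j=12)

0, 1, 2, 3, 4, 5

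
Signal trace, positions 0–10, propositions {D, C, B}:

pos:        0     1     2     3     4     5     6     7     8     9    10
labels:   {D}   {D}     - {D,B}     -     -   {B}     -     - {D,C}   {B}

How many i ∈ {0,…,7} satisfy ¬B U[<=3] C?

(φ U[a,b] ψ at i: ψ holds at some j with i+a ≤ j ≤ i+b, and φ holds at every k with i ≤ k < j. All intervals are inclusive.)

1

Evaluate at each i in [0,7]:
  i=0: ✗ (no rhs in [0,3])
  i=1: ✗ (no rhs in [1,4])
  i=2: ✗ (no rhs in [2,5])
  i=3: ✗ (no rhs in [3,6])
  i=4: ✗ (no rhs in [4,7])
  i=5: ✗ (no rhs in [5,8])
  i=6: ✗ (lhs fails at k=6 before rhs at j=9)
  i=7: ✓ (rhs at j=9; lhs holds on [7,8])
Positions where it holds: {7} → 1.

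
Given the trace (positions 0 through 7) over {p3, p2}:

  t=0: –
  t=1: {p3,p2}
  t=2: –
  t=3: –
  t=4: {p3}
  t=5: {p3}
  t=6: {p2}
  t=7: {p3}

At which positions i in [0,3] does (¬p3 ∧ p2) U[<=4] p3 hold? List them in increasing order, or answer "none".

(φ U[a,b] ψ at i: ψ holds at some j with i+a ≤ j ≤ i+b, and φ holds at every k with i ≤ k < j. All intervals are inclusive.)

Evaluate at each i in [0,3]:
  i=0: ✗ (lhs fails at k=0 before rhs at j=1)
  i=1: ✓ (rhs at j=1)
  i=2: ✗ (lhs fails at k=2 before rhs at j=4)
  i=3: ✗ (lhs fails at k=3 before rhs at j=4)

1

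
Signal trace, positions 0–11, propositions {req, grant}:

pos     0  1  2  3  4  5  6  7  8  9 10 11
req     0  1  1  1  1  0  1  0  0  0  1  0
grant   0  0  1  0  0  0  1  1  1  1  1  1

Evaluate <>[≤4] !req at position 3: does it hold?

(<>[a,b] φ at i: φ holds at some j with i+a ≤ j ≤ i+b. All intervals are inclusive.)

Check !req at each j in [3,7]:
  j=3: false
  j=4: false
  j=5: true
  j=6: false
  j=7: true
Found at j=5 → formula holds.

True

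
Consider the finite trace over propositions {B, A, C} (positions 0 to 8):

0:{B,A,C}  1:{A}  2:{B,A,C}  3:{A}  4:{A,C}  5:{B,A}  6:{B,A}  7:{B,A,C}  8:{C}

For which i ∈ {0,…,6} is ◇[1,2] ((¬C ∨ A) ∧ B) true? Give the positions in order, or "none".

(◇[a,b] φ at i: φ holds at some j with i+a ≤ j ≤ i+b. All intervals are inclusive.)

Evaluate at each i in [0,6]:
  i=0: ✓ (witness j=2)
  i=1: ✓ (witness j=2)
  i=2: ✗ (none in [3,4])
  i=3: ✓ (witness j=5)
  i=4: ✓ (witness j=5)
  i=5: ✓ (witness j=6)
  i=6: ✓ (witness j=7)

0, 1, 3, 4, 5, 6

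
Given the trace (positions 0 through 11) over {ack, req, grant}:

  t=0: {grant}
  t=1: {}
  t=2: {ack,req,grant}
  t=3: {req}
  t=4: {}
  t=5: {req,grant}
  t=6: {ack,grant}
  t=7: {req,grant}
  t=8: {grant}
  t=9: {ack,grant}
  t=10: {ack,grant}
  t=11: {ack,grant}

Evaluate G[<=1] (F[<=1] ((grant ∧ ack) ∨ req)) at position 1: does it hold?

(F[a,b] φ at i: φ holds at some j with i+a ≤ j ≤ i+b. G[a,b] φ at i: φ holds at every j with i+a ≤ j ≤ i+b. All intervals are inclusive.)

Check F[<=1] ((grant ∧ ack) ∨ req) at every j in [1,2]:
  j=1: holds (witness at 2)
  j=2: holds (witness at 2)
All positions satisfy it → formula holds.

True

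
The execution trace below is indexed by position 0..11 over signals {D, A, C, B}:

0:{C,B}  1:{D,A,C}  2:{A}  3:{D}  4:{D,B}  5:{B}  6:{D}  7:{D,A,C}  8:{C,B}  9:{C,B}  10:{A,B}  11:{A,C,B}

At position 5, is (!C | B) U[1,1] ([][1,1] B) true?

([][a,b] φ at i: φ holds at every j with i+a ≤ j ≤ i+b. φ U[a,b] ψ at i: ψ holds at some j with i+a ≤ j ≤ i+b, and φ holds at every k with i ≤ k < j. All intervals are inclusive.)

Does not hold

Need some j in [6,6] with [][1,1] B, and (!C | B) at every k in [5,j-1].
  j=6: [][1,1] B — fails at 7.
No j in the window works → until fails.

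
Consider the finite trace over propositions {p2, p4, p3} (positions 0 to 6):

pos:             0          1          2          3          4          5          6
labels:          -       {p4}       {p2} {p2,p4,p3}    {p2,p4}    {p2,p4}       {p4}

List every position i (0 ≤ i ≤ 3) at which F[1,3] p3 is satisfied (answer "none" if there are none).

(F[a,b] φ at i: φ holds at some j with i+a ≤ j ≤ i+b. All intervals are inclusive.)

Evaluate at each i in [0,3]:
  i=0: ✓ (witness j=3)
  i=1: ✓ (witness j=3)
  i=2: ✓ (witness j=3)
  i=3: ✗ (none in [4,6])

0, 1, 2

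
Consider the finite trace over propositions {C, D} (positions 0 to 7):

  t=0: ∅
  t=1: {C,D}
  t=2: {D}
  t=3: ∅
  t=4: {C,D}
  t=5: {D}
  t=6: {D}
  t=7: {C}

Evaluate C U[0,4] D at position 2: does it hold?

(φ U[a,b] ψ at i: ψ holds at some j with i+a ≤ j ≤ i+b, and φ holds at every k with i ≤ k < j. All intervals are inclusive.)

Need some j in [2,6] with D, and C at every k in [2,j-1].
  j=2: D holds; no prefix to check → satisfied.

True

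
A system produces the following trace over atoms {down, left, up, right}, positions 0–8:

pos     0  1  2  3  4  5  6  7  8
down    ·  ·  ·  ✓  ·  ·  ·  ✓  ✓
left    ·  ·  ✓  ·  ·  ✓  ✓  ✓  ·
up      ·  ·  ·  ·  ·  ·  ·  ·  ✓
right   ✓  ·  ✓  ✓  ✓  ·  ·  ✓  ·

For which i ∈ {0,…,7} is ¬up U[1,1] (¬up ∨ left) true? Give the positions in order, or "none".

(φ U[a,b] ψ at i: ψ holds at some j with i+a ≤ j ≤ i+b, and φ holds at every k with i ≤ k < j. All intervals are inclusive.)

0, 1, 2, 3, 4, 5, 6

Evaluate at each i in [0,7]:
  i=0: ✓ (rhs at j=1; lhs holds on [0,0])
  i=1: ✓ (rhs at j=2; lhs holds on [1,1])
  i=2: ✓ (rhs at j=3; lhs holds on [2,2])
  i=3: ✓ (rhs at j=4; lhs holds on [3,3])
  i=4: ✓ (rhs at j=5; lhs holds on [4,4])
  i=5: ✓ (rhs at j=6; lhs holds on [5,5])
  i=6: ✓ (rhs at j=7; lhs holds on [6,6])
  i=7: ✗ (no rhs in [8,8])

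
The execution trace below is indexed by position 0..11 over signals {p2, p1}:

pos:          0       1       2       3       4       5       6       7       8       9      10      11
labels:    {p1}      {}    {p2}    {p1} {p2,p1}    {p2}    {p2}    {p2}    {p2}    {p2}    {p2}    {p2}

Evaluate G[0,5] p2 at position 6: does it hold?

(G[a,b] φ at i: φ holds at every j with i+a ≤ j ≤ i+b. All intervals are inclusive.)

Yes

Check p2 at every j in [6,11]:
  j=6: true
  j=7: true
  j=8: true
  j=9: true
  j=10: true
  j=11: true
All positions satisfy it → formula holds.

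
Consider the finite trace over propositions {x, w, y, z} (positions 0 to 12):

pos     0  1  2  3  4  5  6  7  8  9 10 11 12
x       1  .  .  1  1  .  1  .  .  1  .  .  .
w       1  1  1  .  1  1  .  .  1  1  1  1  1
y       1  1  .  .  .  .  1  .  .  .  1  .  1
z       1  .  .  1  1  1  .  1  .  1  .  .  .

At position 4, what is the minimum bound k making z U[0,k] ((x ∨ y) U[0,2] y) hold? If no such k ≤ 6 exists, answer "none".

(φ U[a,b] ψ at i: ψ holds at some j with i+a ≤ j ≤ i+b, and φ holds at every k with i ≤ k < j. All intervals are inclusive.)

Need earliest j ≥ 4 with ((x ∨ y) U[0,2] y), and z at every k in [4,j-1].
  j=4: rhs fails.
  j=5: rhs fails.
  j=6: rhs holds; lhs holds on [4,5]. k = 2.

2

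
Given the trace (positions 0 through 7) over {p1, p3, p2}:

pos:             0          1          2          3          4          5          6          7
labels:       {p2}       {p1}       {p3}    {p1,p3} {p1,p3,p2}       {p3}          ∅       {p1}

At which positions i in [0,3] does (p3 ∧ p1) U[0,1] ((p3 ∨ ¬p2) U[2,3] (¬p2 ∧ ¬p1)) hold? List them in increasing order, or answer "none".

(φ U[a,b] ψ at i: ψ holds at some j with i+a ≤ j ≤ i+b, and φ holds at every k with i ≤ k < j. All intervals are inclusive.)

2, 3

Evaluate at each i in [0,3]:
  i=0: ✗ (no rhs in [0,1])
  i=1: ✗ (lhs fails at k=1 before rhs at j=2)
  i=2: ✓ (rhs at j=2)
  i=3: ✓ (rhs at j=3)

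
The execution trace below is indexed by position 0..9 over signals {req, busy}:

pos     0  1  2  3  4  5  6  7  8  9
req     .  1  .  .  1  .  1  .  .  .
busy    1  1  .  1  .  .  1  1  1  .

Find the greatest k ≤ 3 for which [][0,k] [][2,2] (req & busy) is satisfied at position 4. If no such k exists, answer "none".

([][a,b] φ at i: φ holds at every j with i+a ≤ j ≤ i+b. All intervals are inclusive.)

[][2,2] (req & busy) must hold from j=4 onward; find where it first fails.
  j=4: holds
  j=5: fails
Holds on [4,4], so largest k = 0.

0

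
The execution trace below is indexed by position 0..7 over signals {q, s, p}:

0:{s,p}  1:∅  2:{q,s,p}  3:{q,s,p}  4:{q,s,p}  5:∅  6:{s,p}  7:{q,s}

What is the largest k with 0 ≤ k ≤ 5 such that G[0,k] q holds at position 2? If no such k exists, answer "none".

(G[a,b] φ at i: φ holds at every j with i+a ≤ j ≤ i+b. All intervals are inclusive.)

2

q must hold from j=2 onward; find where it first fails.
  j=2: holds
  j=3: holds
  j=4: holds
  j=5: fails
Holds on [2,4], so largest k = 2.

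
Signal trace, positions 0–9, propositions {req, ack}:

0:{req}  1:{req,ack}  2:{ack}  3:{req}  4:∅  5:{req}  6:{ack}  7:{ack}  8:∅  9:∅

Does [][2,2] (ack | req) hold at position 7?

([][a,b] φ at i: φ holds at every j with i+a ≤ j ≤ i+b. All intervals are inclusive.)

Check (ack | req) at every j in [9,9]:
  j=9: false
Fails at j=9 → formula fails.

Does not hold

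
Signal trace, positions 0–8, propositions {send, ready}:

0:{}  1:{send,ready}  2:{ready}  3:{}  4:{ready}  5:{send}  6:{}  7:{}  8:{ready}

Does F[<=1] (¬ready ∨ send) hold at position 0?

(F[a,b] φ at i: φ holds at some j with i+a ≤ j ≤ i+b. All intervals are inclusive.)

Check (¬ready ∨ send) at each j in [0,1]:
  j=0: true
  j=1: true
Found at j=0 → formula holds.

Yes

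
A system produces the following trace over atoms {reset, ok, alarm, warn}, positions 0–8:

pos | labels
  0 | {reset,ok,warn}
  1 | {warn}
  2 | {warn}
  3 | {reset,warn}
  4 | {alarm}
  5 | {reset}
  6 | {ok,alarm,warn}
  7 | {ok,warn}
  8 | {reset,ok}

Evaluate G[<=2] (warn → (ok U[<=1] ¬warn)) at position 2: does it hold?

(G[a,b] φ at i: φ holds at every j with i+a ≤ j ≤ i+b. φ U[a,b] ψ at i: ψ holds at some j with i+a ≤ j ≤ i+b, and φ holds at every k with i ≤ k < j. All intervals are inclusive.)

Check (warn → (ok U[<=1] ¬warn)) at every j in [2,4]:
  j=2: antecedent true; consequent fails → ✗
  j=3: antecedent true; consequent fails → ✗
  j=4: antecedent false → ✓
Fails at j=2 → formula fails.

No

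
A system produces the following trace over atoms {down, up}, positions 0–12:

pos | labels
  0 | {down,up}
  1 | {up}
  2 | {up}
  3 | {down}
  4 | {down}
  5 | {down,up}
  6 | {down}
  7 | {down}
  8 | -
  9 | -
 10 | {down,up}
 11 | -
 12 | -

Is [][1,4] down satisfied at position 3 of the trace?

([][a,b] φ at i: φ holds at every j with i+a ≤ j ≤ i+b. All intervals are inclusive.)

Check down at every j in [4,7]:
  j=4: true
  j=5: true
  j=6: true
  j=7: true
All positions satisfy it → formula holds.

True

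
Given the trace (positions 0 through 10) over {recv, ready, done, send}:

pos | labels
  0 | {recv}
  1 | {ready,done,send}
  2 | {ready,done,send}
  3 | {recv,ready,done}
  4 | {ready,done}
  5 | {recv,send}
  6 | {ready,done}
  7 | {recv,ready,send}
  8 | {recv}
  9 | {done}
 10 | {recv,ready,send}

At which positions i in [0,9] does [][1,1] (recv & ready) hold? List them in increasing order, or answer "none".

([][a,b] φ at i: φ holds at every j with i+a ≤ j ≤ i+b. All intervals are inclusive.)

2, 6, 9

Evaluate at each i in [0,9]:
  i=0: ✗ (fails at j=1)
  i=1: ✗ (fails at j=2)
  i=2: ✓ (all of [3,3])
  i=3: ✗ (fails at j=4)
  i=4: ✗ (fails at j=5)
  i=5: ✗ (fails at j=6)
  i=6: ✓ (all of [7,7])
  i=7: ✗ (fails at j=8)
  i=8: ✗ (fails at j=9)
  i=9: ✓ (all of [10,10])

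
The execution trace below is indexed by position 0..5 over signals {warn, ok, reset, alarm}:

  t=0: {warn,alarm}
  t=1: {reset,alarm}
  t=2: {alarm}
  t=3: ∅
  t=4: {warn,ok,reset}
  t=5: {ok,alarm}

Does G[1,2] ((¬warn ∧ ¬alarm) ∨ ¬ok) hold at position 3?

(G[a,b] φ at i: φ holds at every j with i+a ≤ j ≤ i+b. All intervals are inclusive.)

Check ((¬warn ∧ ¬alarm) ∨ ¬ok) at every j in [4,5]:
  j=4: false
  j=5: false
Fails at j=4 → formula fails.

False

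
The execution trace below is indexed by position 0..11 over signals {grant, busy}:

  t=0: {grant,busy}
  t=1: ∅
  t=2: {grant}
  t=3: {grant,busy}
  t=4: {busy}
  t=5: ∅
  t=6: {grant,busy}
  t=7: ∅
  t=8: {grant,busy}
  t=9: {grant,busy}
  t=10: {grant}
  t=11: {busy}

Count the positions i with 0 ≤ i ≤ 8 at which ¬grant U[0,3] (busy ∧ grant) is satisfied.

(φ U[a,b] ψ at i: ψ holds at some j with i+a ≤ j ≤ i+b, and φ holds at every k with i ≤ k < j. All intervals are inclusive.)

7

Evaluate at each i in [0,8]:
  i=0: ✓ (rhs at j=0)
  i=1: ✗ (lhs fails at k=2 before rhs at j=3)
  i=2: ✗ (lhs fails at k=2 before rhs at j=3)
  i=3: ✓ (rhs at j=3)
  i=4: ✓ (rhs at j=6; lhs holds on [4,5])
  i=5: ✓ (rhs at j=6; lhs holds on [5,5])
  i=6: ✓ (rhs at j=6)
  i=7: ✓ (rhs at j=8; lhs holds on [7,7])
  i=8: ✓ (rhs at j=8)
Positions where it holds: {0, 3, 4, 5, 6, 7, 8} → 7.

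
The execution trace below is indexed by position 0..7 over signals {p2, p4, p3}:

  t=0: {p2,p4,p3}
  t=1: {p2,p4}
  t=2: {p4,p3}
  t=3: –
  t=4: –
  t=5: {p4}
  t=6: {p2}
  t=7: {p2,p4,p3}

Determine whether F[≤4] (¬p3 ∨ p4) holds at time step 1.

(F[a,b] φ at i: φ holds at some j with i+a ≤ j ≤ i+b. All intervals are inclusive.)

Check (¬p3 ∨ p4) at each j in [1,5]:
  j=1: true
  j=2: true
  j=3: true
  j=4: true
  j=5: true
Found at j=1 → formula holds.

Yes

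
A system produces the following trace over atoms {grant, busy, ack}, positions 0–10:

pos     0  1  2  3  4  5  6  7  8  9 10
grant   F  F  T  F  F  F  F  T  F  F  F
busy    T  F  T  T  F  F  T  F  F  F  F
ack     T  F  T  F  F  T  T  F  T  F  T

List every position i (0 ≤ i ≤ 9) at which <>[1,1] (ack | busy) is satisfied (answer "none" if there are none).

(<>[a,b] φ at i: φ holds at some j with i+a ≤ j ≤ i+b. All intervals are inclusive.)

Evaluate at each i in [0,9]:
  i=0: ✗ (none in [1,1])
  i=1: ✓ (witness j=2)
  i=2: ✓ (witness j=3)
  i=3: ✗ (none in [4,4])
  i=4: ✓ (witness j=5)
  i=5: ✓ (witness j=6)
  i=6: ✗ (none in [7,7])
  i=7: ✓ (witness j=8)
  i=8: ✗ (none in [9,9])
  i=9: ✓ (witness j=10)

1, 2, 4, 5, 7, 9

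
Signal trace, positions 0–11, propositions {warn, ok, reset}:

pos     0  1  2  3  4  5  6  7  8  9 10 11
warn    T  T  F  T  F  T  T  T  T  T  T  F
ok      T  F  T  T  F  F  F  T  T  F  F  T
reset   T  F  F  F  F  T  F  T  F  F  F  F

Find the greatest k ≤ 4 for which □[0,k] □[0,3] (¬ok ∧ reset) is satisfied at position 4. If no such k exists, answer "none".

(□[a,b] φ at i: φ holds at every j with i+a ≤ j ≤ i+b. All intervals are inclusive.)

□[0,3] (¬ok ∧ reset) must hold from j=4 onward; find where it first fails.
  j=4: fails → no k works.

none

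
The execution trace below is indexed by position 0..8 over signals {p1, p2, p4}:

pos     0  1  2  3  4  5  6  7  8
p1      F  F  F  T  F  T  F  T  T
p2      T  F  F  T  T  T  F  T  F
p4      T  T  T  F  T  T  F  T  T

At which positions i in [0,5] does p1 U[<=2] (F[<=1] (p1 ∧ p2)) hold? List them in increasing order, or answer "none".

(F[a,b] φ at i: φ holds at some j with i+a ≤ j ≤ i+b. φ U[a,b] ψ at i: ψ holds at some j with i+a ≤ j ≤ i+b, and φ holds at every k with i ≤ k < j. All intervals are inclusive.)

2, 3, 4, 5

Evaluate at each i in [0,5]:
  i=0: ✗ (lhs fails at k=0 before rhs at j=2)
  i=1: ✗ (lhs fails at k=1 before rhs at j=2)
  i=2: ✓ (rhs at j=2)
  i=3: ✓ (rhs at j=3)
  i=4: ✓ (rhs at j=4)
  i=5: ✓ (rhs at j=5)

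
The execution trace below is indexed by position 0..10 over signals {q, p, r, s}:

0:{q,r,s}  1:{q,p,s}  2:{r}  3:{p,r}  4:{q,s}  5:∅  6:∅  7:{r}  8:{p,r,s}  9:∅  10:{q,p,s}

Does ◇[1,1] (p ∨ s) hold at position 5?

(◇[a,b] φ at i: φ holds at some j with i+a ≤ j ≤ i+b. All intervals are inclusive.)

Check (p ∨ s) at each j in [6,6]:
  j=6: false
No position in the window satisfies it → formula fails.

Does not hold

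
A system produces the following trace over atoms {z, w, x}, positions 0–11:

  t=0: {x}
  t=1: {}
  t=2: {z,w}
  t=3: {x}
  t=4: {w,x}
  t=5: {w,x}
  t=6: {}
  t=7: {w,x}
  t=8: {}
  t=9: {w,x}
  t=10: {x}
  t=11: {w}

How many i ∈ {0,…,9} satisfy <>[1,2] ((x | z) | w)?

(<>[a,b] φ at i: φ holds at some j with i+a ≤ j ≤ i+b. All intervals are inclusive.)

Evaluate at each i in [0,9]:
  i=0: ✓ (witness j=2)
  i=1: ✓ (witness j=2)
  i=2: ✓ (witness j=3)
  i=3: ✓ (witness j=4)
  i=4: ✓ (witness j=5)
  i=5: ✓ (witness j=7)
  i=6: ✓ (witness j=7)
  i=7: ✓ (witness j=9)
  i=8: ✓ (witness j=9)
  i=9: ✓ (witness j=10)
Positions where it holds: {0, 1, 2, 3, 4, 5, 6, 7, 8, 9} → 10.

10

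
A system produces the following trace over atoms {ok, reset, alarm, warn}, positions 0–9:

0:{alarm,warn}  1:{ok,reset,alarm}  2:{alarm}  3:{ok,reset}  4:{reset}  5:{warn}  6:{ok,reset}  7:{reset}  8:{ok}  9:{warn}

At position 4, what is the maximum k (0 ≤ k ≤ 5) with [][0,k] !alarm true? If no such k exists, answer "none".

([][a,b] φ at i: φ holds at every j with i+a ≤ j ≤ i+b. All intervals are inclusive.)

!alarm must hold from j=4 onward; find where it first fails.
  j=4: holds
  j=5: holds
  j=6: holds
  j=7: holds
  j=8: holds
  j=9: holds
Holds through j=9; largest k = 5.

5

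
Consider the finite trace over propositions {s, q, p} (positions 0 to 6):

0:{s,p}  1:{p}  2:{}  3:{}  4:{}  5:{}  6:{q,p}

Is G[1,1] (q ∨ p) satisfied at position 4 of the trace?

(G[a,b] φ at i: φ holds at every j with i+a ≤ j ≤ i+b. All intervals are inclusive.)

No

Check (q ∨ p) at every j in [5,5]:
  j=5: false
Fails at j=5 → formula fails.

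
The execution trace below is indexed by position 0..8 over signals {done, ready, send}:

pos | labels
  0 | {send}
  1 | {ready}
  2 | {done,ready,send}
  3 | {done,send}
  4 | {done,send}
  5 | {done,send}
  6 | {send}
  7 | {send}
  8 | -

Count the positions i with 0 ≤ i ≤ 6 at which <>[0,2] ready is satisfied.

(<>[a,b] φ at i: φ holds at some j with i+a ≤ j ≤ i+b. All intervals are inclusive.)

3

Evaluate at each i in [0,6]:
  i=0: ✓ (witness j=1)
  i=1: ✓ (witness j=1)
  i=2: ✓ (witness j=2)
  i=3: ✗ (none in [3,5])
  i=4: ✗ (none in [4,6])
  i=5: ✗ (none in [5,7])
  i=6: ✗ (none in [6,8])
Positions where it holds: {0, 1, 2} → 3.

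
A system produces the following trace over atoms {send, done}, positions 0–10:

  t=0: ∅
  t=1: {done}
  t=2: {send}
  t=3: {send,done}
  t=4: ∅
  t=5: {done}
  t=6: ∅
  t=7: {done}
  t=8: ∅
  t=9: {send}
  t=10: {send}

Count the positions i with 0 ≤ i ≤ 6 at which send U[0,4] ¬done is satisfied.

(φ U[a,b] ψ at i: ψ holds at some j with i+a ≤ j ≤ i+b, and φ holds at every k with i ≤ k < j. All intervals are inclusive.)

5

Evaluate at each i in [0,6]:
  i=0: ✓ (rhs at j=0)
  i=1: ✗ (lhs fails at k=1 before rhs at j=2)
  i=2: ✓ (rhs at j=2)
  i=3: ✓ (rhs at j=4; lhs holds on [3,3])
  i=4: ✓ (rhs at j=4)
  i=5: ✗ (lhs fails at k=5 before rhs at j=6)
  i=6: ✓ (rhs at j=6)
Positions where it holds: {0, 2, 3, 4, 6} → 5.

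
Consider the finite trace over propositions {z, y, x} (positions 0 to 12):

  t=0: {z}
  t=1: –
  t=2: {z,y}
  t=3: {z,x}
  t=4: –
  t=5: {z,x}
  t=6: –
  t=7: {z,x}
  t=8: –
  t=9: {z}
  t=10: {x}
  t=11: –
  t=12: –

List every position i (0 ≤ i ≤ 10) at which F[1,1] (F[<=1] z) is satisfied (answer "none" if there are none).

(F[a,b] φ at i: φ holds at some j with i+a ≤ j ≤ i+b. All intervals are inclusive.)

Evaluate at each i in [0,10]:
  i=0: ✓ (witness j=1)
  i=1: ✓ (witness j=2)
  i=2: ✓ (witness j=3)
  i=3: ✓ (witness j=4)
  i=4: ✓ (witness j=5)
  i=5: ✓ (witness j=6)
  i=6: ✓ (witness j=7)
  i=7: ✓ (witness j=8)
  i=8: ✓ (witness j=9)
  i=9: ✗ (none in [10,10])
  i=10: ✗ (none in [11,11])

0, 1, 2, 3, 4, 5, 6, 7, 8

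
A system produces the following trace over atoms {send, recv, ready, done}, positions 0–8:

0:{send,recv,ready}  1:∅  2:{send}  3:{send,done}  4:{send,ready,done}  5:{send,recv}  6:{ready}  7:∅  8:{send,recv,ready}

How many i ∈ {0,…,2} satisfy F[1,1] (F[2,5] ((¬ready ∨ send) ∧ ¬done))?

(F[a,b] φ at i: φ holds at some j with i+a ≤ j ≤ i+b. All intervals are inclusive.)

3

Evaluate at each i in [0,2]:
  i=0: ✓ (witness j=1)
  i=1: ✓ (witness j=2)
  i=2: ✓ (witness j=3)
Positions where it holds: {0, 1, 2} → 3.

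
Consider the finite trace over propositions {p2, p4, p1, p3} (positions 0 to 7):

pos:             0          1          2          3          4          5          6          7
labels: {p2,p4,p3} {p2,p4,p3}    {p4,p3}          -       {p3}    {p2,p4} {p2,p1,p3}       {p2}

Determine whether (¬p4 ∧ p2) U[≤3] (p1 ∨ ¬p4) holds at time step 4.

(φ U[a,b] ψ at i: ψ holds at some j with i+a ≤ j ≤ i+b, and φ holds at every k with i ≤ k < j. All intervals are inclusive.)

True

Need some j in [4,7] with (p1 ∨ ¬p4), and (¬p4 ∧ p2) at every k in [4,j-1].
  j=4: (p1 ∨ ¬p4) holds; no prefix to check → satisfied.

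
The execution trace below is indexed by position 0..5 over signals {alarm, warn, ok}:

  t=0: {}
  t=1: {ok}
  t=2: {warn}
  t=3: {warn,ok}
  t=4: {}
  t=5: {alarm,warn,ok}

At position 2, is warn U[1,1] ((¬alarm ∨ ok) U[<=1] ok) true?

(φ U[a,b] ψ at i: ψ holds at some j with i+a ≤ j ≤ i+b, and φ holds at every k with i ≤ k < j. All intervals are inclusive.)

Holds

Need some j in [3,3] with ((¬alarm ∨ ok) U[<=1] ok), and warn at every k in [2,j-1].
  j=3: ((¬alarm ∨ ok) U[<=1] ok) holds; warn holds at every k in [2,2] → satisfied.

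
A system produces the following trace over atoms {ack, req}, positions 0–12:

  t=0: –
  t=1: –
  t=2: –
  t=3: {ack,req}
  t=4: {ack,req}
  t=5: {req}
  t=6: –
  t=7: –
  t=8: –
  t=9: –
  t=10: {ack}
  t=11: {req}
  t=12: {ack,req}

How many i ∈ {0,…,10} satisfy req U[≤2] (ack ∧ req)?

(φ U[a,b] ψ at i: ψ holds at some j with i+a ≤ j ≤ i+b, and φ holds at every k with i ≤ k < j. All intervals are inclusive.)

Evaluate at each i in [0,10]:
  i=0: ✗ (no rhs in [0,2])
  i=1: ✗ (lhs fails at k=1 before rhs at j=3)
  i=2: ✗ (lhs fails at k=2 before rhs at j=3)
  i=3: ✓ (rhs at j=3)
  i=4: ✓ (rhs at j=4)
  i=5: ✗ (no rhs in [5,7])
  i=6: ✗ (no rhs in [6,8])
  i=7: ✗ (no rhs in [7,9])
  i=8: ✗ (no rhs in [8,10])
  i=9: ✗ (no rhs in [9,11])
  i=10: ✗ (lhs fails at k=10 before rhs at j=12)
Positions where it holds: {3, 4} → 2.

2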